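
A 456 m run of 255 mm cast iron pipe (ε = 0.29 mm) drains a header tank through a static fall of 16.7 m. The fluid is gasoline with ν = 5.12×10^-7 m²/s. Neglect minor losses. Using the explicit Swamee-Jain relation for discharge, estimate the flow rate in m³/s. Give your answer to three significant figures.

Q ≈ 0.153 m³/s

Swamee-Jain (Type II): Q = -0.965·√(gD⁵h_f/L)·ln[ε/(3.7D) + √(3.17ν²L/(gD³h_f))]
√(gD⁵h_f/L) = √(9.81·0.255⁵·16.7/456) = 0.01968
ε/(3.7D) = 3.07×10^-4; √(3.17ν²L/(gD³h_f)) = 1.18×10^-5
Q = -0.965·0.01968·ln(3.192×10^-4) = 0.1529 m³/s
Check: V = 2.99 m/s, Re = 1.49×10^6, f = 0.02052, h_f = 16.8 m ≈ 16.7 m ✓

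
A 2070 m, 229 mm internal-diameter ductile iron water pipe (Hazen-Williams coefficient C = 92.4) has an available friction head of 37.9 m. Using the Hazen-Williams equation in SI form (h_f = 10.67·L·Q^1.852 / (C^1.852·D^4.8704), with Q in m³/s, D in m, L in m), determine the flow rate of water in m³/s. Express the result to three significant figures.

Rearranging: Q = [h_f·C^1.852·D^4.8704 / (10.67·L)]^(1/1.852)
Q = [37.9·92.4^1.852·0.229^4.8704 / (10.67·2070)]^0.540 = 0.06151 m³/s

Q ≈ 0.0615 m³/s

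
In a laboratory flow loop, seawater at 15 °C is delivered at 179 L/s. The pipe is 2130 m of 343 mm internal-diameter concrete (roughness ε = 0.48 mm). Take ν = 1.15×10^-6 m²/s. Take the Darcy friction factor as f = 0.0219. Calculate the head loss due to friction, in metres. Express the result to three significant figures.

V = 4Q/(πD²) = 4·0.179/(π·0.343²) = 1.937 m/s
h_f = f(L/D)V²/(2g) = 0.02190·(2130/0.343)·1.937²/(2·9.81) = 26.01 m

h_f ≈ 26.0 m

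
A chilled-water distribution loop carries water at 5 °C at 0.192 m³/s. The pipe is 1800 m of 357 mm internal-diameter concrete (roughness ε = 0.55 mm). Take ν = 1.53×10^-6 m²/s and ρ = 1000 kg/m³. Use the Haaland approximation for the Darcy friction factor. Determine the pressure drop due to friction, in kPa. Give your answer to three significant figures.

Δp ≈ 207 kPa

V = 4Q/(πD²) = 4·0.192/(π·0.357²) = 1.918 m/s
Re = VD/ν = 1.918·0.357/1.53×10^-6 = 4.48×10^5 → turbulent
ε/D = 0.55/357 = 0.00154
Haaland: f = 0.02235
h_f = f(L/D)V²/(2g) = 0.02235·(1800/0.357)·1.918²/(2·9.81) = 21.13 m
Δp = ρg·h_f = 1000·9.81·21.13 = 207.3 kPa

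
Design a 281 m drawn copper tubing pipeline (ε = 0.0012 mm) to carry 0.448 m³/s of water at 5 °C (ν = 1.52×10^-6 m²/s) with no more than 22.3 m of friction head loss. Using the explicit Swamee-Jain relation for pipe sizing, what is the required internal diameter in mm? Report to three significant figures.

D ≈ 301 mm

Swamee-Jain (Type III): D = 0.66·[ε^1.25·(LQ²/(gh_f))^4.75 + ν·Q^9.4·(L/(gh_f))^5.2]^0.04
LQ²/(gh_f) = 0.2578; L/(gh_f) = 1.284
Term 1 = ε^1.25·(…)^4.75 = 6.35×10^-11; Term 2 = ν·Q^9.4·(…)^5.2 = 2.95×10^-9
D = 0.66·(6.35×10^-11 + 2.95×10^-9)^0.04 = 0.3011 m = 301 mm
Check: V = 6.29 m/s, Re = 1.25×10^6, f = 0.01130, h_f = 21.3 m ≈ 22.3 m ✓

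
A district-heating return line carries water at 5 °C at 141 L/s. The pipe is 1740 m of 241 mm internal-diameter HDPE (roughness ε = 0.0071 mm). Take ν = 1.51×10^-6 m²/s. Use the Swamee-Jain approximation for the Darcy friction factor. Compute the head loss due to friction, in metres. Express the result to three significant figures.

h_f ≈ 47.7 m

V = 4Q/(πD²) = 4·0.141/(π·0.241²) = 3.091 m/s
Re = VD/ν = 3.091·0.241/1.51×10^-6 = 4.93×10^5 → turbulent
ε/D = 0.0071/241 = 2.95×10^-5
Swamee-Jain: f = 0.01358
h_f = f(L/D)V²/(2g) = 0.01358·(1740/0.241)·3.091²/(2·9.81) = 47.73 m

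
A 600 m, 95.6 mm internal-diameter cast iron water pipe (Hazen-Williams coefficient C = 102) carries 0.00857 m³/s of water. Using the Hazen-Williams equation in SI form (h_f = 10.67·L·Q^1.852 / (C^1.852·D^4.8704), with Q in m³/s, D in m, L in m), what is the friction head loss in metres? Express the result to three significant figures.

h_f ≈ 16.7 m

h_f = 10.67·600·0.00857^1.852 / (102^1.852·0.0956^4.8704) = 16.74 m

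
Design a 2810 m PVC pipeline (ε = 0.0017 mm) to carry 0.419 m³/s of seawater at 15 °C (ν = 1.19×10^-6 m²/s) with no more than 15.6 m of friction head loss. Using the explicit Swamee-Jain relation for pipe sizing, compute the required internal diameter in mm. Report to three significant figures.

Swamee-Jain (Type III): D = 0.66·[ε^1.25·(LQ²/(gh_f))^4.75 + ν·Q^9.4·(L/(gh_f))^5.2]^0.04
LQ²/(gh_f) = 3.224; L/(gh_f) = 18.36
Term 1 = ε^1.25·(…)^4.75 = 1.59×10^-5; Term 2 = ν·Q^9.4·(…)^5.2 = 0.00125
D = 0.66·(1.59×10^-5 + 0.00125)^0.04 = 0.5054 m = 505 mm
Check: V = 2.09 m/s, Re = 8.87×10^5, f = 0.01192, h_f = 14.7 m ≈ 15.6 m ✓

D ≈ 505 mm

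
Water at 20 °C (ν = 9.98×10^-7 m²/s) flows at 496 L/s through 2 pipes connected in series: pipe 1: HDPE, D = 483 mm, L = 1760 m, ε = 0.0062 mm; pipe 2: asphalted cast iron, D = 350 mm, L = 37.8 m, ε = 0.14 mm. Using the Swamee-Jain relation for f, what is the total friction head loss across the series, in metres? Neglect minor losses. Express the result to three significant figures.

H ≈ 18.0 m

Pipe 1: V = 2.707 m/s, Re = 1.31×10^6, ε/D = 1.28×10^-5, f = 0.01146, h_1 = f(L/D)V²/2g = 15.60 m
Pipe 2: V = 5.155 m/s, Re = 1.81×10^6, ε/D = 4.00×10^-4, f = 0.01631, h_2 = f(L/D)V²/2g = 2.386 m
Series → Q common, losses add: H = Σh = 17.99 m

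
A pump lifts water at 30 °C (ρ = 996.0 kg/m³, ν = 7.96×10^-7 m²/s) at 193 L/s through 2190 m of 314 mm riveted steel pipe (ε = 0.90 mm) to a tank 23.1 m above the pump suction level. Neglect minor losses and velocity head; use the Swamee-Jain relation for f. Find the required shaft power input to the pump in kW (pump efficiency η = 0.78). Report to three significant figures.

V = 4Q/(πD²) = 2.492 m/s; Re = 9.83×10^5; ε/D = 0.00287; f = 0.02605
h_f = f(L/D)V²/2g = 57.52 m
Total head H = z + h_f = 23.1 + 57.52 = 80.62 m
P_hyd = ρgQH = 996.0·9.81·0.193·80.62 = 152.0 kW
P_shaft = P_hyd/η = 152.0/0.78 = 194.9 kW

P_shaft ≈ 195 kW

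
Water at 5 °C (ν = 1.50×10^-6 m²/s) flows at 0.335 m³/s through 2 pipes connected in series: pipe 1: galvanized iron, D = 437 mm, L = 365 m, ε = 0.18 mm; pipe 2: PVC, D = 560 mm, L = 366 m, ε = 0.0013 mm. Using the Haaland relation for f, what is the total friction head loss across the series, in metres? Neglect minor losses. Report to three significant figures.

H ≈ 4.37 m

Pipe 1: V = 2.234 m/s, Re = 6.51×10^5, ε/D = 4.12×10^-4, f = 0.01678, h_1 = f(L/D)V²/2g = 3.565 m
Pipe 2: V = 1.360 m/s, Re = 5.08×10^5, ε/D = 2.32×10^-6, f = 0.01305, h_2 = f(L/D)V²/2g = 0.8044 m
Series → Q common, losses add: H = Σh = 4.369 m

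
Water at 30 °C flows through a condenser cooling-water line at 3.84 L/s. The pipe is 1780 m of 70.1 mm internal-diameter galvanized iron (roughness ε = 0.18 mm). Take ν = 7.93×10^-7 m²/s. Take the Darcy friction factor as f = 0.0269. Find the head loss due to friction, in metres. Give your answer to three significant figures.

V = 4Q/(πD²) = 4·0.00384/(π·0.0701²) = 0.9950 m/s
h_f = f(L/D)V²/(2g) = 0.02690·(1780/0.0701)·0.9950²/(2·9.81) = 34.46 m

h_f ≈ 34.5 m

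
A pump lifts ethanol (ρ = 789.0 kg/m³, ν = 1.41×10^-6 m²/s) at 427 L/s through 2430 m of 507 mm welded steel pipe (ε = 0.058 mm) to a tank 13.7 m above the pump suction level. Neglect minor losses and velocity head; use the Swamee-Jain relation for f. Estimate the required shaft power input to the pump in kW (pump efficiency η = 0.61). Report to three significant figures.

P_shaft ≈ 157 kW

V = 4Q/(πD²) = 2.115 m/s; Re = 7.61×10^5; ε/D = 1.14×10^-4; f = 0.01403
h_f = f(L/D)V²/2g = 15.34 m
Total head H = z + h_f = 13.7 + 15.34 = 29.04 m
P_hyd = ρgQH = 789.0·9.81·0.427·29.04 = 95.96 kW
P_shaft = P_hyd/η = 95.96/0.61 = 157.3 kW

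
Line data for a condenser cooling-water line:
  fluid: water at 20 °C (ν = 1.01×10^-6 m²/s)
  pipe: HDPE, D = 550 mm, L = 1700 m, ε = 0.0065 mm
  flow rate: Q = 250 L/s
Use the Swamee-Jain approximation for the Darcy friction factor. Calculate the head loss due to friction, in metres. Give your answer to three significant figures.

V = 4Q/(πD²) = 4·0.250/(π·0.550²) = 1.052 m/s
Re = VD/ν = 1.052·0.550/1.01×10^-6 = 5.73×10^5 → turbulent
ε/D = 0.0065/550 = 1.18×10^-5
Swamee-Jain: f = 0.01298
h_f = f(L/D)V²/(2g) = 0.01298·(1700/0.550)·1.052²/(2·9.81) = 2.265 m

h_f ≈ 2.26 m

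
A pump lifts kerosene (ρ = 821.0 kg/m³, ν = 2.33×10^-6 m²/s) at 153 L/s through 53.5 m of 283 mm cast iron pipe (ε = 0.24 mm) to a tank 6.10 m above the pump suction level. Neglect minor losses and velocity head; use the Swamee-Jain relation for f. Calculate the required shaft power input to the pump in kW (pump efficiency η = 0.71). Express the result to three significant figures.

V = 4Q/(πD²) = 2.432 m/s; Re = 2.95×10^5; ε/D = 8.48×10^-4; f = 0.02011
h_f = f(L/D)V²/2g = 1.146 m
Total head H = z + h_f = 6.10 + 1.146 = 7.246 m
P_hyd = ρgQH = 821.0·9.81·0.153·7.246 = 8.929 kW
P_shaft = P_hyd/η = 8.929/0.71 = 12.58 kW

P_shaft ≈ 12.6 kW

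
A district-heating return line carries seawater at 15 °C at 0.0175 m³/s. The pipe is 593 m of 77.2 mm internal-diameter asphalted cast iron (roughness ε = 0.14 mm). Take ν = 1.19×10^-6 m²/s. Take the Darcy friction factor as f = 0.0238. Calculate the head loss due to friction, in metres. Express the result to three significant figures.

h_f ≈ 130 m

V = 4Q/(πD²) = 4·0.0175/(π·0.0772²) = 3.739 m/s
h_f = f(L/D)V²/(2g) = 0.02380·(593/0.0772)·3.739²/(2·9.81) = 130.2 m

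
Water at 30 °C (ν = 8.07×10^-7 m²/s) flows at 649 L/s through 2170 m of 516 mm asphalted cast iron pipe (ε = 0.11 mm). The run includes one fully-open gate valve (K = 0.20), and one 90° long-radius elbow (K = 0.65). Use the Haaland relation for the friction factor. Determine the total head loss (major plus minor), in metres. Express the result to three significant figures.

V = 4Q/(πD²) = 3.104 m/s; V²/2g = 0.4909 m
Re = 1.98×10^6, ε/D = 2.13×10^-4 → f = 0.01437 (Haaland)
Major: h_f = f(L/D)·V²/2g = 0.01437·4205·0.4909 = 29.66 m
Minor: ΣK = 0.850; h_m = ΣK·V²/2g = 0.4173 m
Total H_L = 29.66 + 0.4173 = 30.08 m

H_L ≈ 30.1 m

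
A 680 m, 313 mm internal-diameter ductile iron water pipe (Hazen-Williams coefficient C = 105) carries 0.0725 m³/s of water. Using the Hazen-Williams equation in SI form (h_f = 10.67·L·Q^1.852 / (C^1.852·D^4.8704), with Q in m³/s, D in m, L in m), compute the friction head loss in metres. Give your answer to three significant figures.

h_f ≈ 2.91 m

h_f = 10.67·680·0.0725^1.852 / (105^1.852·0.313^4.8704) = 2.909 m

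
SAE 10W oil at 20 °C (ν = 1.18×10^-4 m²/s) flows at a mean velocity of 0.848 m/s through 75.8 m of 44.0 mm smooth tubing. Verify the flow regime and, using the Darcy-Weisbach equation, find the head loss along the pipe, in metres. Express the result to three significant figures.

h_f ≈ 12.8 m

Re = VD/ν = 0.848·0.04400/1.18×10^-4 = 316 → laminar (Re < 2300)
f = 64/Re = 0.2024
h_f = f(L/D)V²/(2g) = 0.2024·(75.8/0.04400)·0.848²/(2·9.81) = 12.78 m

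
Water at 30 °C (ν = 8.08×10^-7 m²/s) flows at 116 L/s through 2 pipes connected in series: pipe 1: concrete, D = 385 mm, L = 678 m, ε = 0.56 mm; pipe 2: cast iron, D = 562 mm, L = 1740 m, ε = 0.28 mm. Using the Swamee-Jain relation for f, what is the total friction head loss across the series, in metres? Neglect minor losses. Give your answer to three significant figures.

H ≈ 2.60 m

Pipe 1: V = 0.9964 m/s, Re = 4.75×10^5, ε/D = 0.00145, f = 0.02216, h_1 = f(L/D)V²/2g = 1.975 m
Pipe 2: V = 0.4676 m/s, Re = 3.25×10^5, ε/D = 4.98×10^-4, f = 0.01822, h_2 = f(L/D)V²/2g = 0.6286 m
Series → Q common, losses add: H = Σh = 2.604 m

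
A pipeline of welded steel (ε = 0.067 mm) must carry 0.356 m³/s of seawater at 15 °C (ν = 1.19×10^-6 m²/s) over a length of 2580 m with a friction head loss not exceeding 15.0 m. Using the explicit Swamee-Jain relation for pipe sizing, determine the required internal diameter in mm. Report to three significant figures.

Swamee-Jain (Type III): D = 0.66·[ε^1.25·(LQ²/(gh_f))^4.75 + ν·Q^9.4·(L/(gh_f))^5.2]^0.04
LQ²/(gh_f) = 2.222; L/(gh_f) = 17.53
Term 1 = ε^1.25·(…)^4.75 = 2.69×10^-4; Term 2 = ν·Q^9.4·(…)^5.2 = 2.12×10^-4
D = 0.66·(2.69×10^-4 + 2.12×10^-4)^0.04 = 0.4862 m = 486 mm
Check: V = 1.92 m/s, Re = 7.83×10^5, f = 0.01429, h_f = 14.2 m ≈ 15.0 m ✓

D ≈ 486 mm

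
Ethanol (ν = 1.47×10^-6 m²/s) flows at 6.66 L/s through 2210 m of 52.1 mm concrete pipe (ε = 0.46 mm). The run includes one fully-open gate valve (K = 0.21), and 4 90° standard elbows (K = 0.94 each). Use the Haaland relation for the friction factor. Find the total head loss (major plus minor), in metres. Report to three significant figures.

H_L ≈ 782 m

V = 4Q/(πD²) = 3.124 m/s; V²/2g = 0.4974 m
Re = 1.11×10^5, ε/D = 0.00883 → f = 0.03697 (Haaland)
Major: h_f = f(L/D)·V²/2g = 0.03697·42418·0.4974 = 780.1 m
Minor: ΣK = 3.97; h_m = ΣK·V²/2g = 1.975 m
Total H_L = 780.1 + 1.975 = 782.1 m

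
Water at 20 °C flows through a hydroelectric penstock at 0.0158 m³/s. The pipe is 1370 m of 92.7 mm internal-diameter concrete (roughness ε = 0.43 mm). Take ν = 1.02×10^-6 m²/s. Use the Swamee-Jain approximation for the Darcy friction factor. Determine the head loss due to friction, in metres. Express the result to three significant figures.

V = 4Q/(πD²) = 4·0.0158/(π·0.0927²) = 2.341 m/s
Re = VD/ν = 2.341·0.0927/1.02×10^-6 = 2.13×10^5 → turbulent
ε/D = 0.43/92.7 = 0.00464
Swamee-Jain: f = 0.03033
h_f = f(L/D)V²/(2g) = 0.03033·(1370/0.0927)·2.341²/(2·9.81) = 125.2 m

h_f ≈ 125 m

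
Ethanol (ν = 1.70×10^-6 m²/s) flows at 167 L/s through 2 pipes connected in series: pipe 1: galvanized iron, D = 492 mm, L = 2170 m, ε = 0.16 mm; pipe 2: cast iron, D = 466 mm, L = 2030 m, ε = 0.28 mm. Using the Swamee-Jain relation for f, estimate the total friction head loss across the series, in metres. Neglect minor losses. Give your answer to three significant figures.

Pipe 1: V = 0.8784 m/s, Re = 2.54×10^5, ε/D = 3.25×10^-4, f = 0.01750, h_1 = f(L/D)V²/2g = 3.036 m
Pipe 2: V = 0.9792 m/s, Re = 2.68×10^5, ε/D = 6.01×10^-4, f = 0.01902, h_2 = f(L/D)V²/2g = 4.050 m
Series → Q common, losses add: H = Σh = 7.086 m

H ≈ 7.09 m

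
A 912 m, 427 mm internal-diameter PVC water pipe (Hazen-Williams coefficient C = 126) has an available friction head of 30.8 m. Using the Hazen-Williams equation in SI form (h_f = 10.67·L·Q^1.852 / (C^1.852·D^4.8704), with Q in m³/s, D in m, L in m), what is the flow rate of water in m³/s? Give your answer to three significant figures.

Rearranging: Q = [h_f·C^1.852·D^4.8704 / (10.67·L)]^(1/1.852)
Q = [30.8·126^1.852·0.427^4.8704 / (10.67·912)]^0.540 = 0.6009 m³/s

Q ≈ 0.601 m³/s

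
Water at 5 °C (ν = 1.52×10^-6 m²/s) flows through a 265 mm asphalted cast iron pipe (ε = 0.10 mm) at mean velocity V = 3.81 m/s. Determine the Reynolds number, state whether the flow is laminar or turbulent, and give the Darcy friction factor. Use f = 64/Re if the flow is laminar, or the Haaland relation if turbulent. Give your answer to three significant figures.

Re ≈ 6.64×10^5; turbulent; f ≈ 0.0165

Re = VD/ν = 3.810·0.265/1.52×10^-6 = 6.64×10^5
Re > 4000 → turbulent; ε/D = 3.77×10^-4
Haaland: f = 0.01651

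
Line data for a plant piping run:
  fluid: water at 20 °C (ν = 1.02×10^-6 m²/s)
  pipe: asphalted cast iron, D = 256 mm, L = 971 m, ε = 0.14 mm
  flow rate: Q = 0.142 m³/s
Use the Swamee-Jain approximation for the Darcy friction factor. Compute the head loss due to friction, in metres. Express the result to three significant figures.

h_f ≈ 26.2 m

V = 4Q/(πD²) = 4·0.142/(π·0.256²) = 2.759 m/s
Re = VD/ν = 2.759·0.256/1.02×10^-6 = 6.92×10^5 → turbulent
ε/D = 0.14/256 = 5.47×10^-4
Swamee-Jain: f = 0.01782
h_f = f(L/D)V²/(2g) = 0.01782·(971/0.256)·2.759²/(2·9.81) = 26.22 m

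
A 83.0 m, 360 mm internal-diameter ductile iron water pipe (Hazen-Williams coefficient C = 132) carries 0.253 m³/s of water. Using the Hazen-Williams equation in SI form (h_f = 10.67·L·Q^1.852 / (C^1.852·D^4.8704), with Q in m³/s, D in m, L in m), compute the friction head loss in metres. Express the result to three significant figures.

h_f = 10.67·83.0·0.253^1.852 / (132^1.852·0.360^4.8704) = 1.190 m

h_f ≈ 1.19 m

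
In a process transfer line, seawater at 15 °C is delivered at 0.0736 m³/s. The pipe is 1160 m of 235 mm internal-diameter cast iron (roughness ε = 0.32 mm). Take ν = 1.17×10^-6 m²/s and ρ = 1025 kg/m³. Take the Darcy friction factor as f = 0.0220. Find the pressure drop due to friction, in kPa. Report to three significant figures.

V = 4Q/(πD²) = 4·0.0736/(π·0.235²) = 1.697 m/s
h_f = f(L/D)V²/(2g) = 0.02200·(1160/0.235)·1.697²/(2·9.81) = 15.94 m
Δp = ρg·h_f = 1025·9.81·15.94 = 160.3 kPa

Δp ≈ 160 kPa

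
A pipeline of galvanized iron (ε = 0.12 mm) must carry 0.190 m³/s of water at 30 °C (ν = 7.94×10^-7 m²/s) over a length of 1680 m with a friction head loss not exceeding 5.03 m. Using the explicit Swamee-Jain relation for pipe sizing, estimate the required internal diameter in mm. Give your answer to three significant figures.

D ≈ 443 mm

Swamee-Jain (Type III): D = 0.66·[ε^1.25·(LQ²/(gh_f))^4.75 + ν·Q^9.4·(L/(gh_f))^5.2]^0.04
LQ²/(gh_f) = 1.229; L/(gh_f) = 34.05
Term 1 = ε^1.25·(…)^4.75 = 3.35×10^-5; Term 2 = ν·Q^9.4·(…)^5.2 = 1.22×10^-5
D = 0.66·(3.35×10^-5 + 1.22×10^-5)^0.04 = 0.4425 m = 443 mm
Check: V = 1.24 m/s, Re = 6.89×10^5, f = 0.01580, h_f = 4.67 m ≈ 5.03 m ✓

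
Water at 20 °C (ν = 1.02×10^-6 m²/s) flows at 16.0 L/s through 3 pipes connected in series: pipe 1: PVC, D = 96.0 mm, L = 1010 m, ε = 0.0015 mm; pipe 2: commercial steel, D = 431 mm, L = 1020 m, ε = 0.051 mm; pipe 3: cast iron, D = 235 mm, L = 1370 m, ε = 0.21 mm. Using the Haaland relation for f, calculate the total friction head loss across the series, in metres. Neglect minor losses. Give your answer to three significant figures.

H ≈ 41.5 m

Pipe 1: V = 2.210 m/s, Re = 2.08×10^5, ε/D = 1.56×10^-5, f = 0.01548, h_1 = f(L/D)V²/2g = 40.56 m
Pipe 2: V = 0.1097 m/s, Re = 4.63×10^4, ε/D = 1.18×10^-4, f = 0.02139, h_2 = f(L/D)V²/2g = 0.03104 m
Pipe 3: V = 0.3689 m/s, Re = 8.50×10^4, ε/D = 8.94×10^-4, f = 0.02195, h_3 = f(L/D)V²/2g = 0.8874 m
Series → Q common, losses add: H = Σh = 41.48 m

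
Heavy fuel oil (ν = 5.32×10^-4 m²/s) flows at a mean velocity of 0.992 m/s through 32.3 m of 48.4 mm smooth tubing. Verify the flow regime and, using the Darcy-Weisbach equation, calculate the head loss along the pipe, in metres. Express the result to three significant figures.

h_f ≈ 23.7 m

Re = VD/ν = 0.992·0.04840/5.32×10^-4 = 90.2 → laminar (Re < 2300)
f = 64/Re = 0.7091
h_f = f(L/D)V²/(2g) = 0.7091·(32.3/0.04840)·0.992²/(2·9.81) = 23.74 m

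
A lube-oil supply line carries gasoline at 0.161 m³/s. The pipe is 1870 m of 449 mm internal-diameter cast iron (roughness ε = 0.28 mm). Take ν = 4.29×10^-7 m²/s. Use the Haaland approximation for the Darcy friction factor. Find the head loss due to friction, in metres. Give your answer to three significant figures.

h_f ≈ 3.94 m

V = 4Q/(πD²) = 4·0.161/(π·0.449²) = 1.017 m/s
Re = VD/ν = 1.017·0.449/4.29×10^-7 = 1.06×10^6 → turbulent
ε/D = 0.28/449 = 6.24×10^-4
Haaland: f = 0.01795
h_f = f(L/D)V²/(2g) = 0.01795·(1870/0.449)·1.017²/(2·9.81) = 3.939 m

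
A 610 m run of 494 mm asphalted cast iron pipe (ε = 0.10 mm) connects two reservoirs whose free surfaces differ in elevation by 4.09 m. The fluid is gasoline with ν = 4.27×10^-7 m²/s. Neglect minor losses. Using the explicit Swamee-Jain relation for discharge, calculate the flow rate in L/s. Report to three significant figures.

Swamee-Jain (Type II): Q = -0.965·√(gD⁵h_f/L)·ln[ε/(3.7D) + √(3.17ν²L/(gD³h_f))]
√(gD⁵h_f/L) = √(9.81·0.494⁵·4.09/610) = 0.04399
ε/(3.7D) = 5.47×10^-5; √(3.17ν²L/(gD³h_f)) = 8.54×10^-6
Q = -0.965·0.04399·ln(6.325×10^-5) = 0.4104 m³/s
Check: V = 2.14 m/s, Re = 2.48×10^6, f = 0.01425, h_f = 4.11 m ≈ 4.09 m ✓

Q ≈ 410 L/s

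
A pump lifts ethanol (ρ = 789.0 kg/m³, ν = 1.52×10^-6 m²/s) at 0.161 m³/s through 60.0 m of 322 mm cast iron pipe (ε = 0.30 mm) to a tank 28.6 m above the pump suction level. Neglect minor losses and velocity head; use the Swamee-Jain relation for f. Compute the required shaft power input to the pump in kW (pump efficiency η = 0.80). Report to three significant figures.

P_shaft ≈ 45.7 kW

V = 4Q/(πD²) = 1.977 m/s; Re = 4.19×10^5; ε/D = 9.32×10^-4; f = 0.02017
h_f = f(L/D)V²/2g = 0.7489 m
Total head H = z + h_f = 28.6 + 0.7489 = 29.35 m
P_hyd = ρgQH = 789.0·9.81·0.161·29.35 = 36.57 kW
P_shaft = P_hyd/η = 36.57/0.80 = 45.72 kW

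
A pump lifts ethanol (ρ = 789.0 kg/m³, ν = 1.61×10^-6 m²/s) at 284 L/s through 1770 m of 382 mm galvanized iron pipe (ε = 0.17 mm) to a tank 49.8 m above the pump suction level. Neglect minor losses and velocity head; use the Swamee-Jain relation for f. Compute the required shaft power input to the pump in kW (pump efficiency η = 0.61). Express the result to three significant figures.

V = 4Q/(πD²) = 2.478 m/s; Re = 5.88×10^5; ε/D = 4.45×10^-4; f = 0.01728
h_f = f(L/D)V²/2g = 25.06 m
Total head H = z + h_f = 49.8 + 25.06 = 74.86 m
P_hyd = ρgQH = 789.0·9.81·0.284·74.86 = 164.6 kW
P_shaft = P_hyd/η = 164.6/0.61 = 269.8 kW

P_shaft ≈ 270 kW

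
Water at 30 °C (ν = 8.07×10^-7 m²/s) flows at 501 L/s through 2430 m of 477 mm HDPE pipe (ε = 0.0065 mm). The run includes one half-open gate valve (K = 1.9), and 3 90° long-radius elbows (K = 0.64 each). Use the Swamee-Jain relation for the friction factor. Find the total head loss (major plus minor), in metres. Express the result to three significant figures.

H_L ≈ 24.2 m

V = 4Q/(πD²) = 2.804 m/s; V²/2g = 0.4006 m
Re = 1.66×10^6, ε/D = 1.36×10^-5 → f = 0.01113 (Swamee-Jain)
Major: h_f = f(L/D)·V²/2g = 0.01113·5094·0.4006 = 22.71 m
Minor: ΣK = 3.82; h_m = ΣK·V²/2g = 1.530 m
Total H_L = 22.71 + 1.530 = 24.24 m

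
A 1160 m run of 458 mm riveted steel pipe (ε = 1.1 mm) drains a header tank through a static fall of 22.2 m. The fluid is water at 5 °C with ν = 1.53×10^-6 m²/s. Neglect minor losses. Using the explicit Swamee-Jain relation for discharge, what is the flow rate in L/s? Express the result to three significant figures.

Swamee-Jain (Type II): Q = -0.965·√(gD⁵h_f/L)·ln[ε/(3.7D) + √(3.17ν²L/(gD³h_f))]
√(gD⁵h_f/L) = √(9.81·0.458⁵·22.2/1160) = 0.06151
ε/(3.7D) = 6.49×10^-4; √(3.17ν²L/(gD³h_f)) = 2.03×10^-5
Q = -0.965·0.06151·ln(6.694×10^-4) = 0.4338 m³/s
Check: V = 2.63 m/s, Re = 7.88×10^5, f = 0.02489, h_f = 22.3 m ≈ 22.2 m ✓

Q ≈ 434 L/s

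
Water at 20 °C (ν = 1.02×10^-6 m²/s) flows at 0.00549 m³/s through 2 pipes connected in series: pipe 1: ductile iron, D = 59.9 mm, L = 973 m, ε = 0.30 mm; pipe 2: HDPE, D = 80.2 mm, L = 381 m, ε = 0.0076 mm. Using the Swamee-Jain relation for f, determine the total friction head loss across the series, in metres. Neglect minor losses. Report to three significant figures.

Pipe 1: V = 1.948 m/s, Re = 1.14×10^5, ε/D = 0.00501, f = 0.03144, h_1 = f(L/D)V²/2g = 98.80 m
Pipe 2: V = 1.087 m/s, Re = 8.54×10^4, ε/D = 9.48×10^-5, f = 0.01898, h_2 = f(L/D)V²/2g = 5.427 m
Series → Q common, losses add: H = Σh = 104.2 m

H ≈ 104 m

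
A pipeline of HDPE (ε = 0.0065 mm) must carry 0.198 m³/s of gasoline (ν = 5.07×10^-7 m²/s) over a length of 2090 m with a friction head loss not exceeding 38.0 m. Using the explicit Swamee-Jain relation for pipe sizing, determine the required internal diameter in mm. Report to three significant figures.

D ≈ 290 mm

Swamee-Jain (Type III): D = 0.66·[ε^1.25·(LQ²/(gh_f))^4.75 + ν·Q^9.4·(L/(gh_f))^5.2]^0.04
LQ²/(gh_f) = 0.2198; L/(gh_f) = 5.607
Term 1 = ε^1.25·(…)^4.75 = 2.46×10^-10; Term 2 = ν·Q^9.4·(…)^5.2 = 9.70×10^-10
D = 0.66·(2.46×10^-10 + 9.70×10^-10)^0.04 = 0.2904 m = 290 mm
Check: V = 2.99 m/s, Re = 1.71×10^6, f = 0.01134, h_f = 37.2 m ≈ 38.0 m ✓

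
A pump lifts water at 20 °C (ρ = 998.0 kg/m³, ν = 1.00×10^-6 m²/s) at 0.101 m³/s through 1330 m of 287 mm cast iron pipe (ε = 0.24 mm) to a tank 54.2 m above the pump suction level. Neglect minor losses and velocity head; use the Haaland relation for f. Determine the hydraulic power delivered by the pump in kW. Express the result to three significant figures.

P_hyd ≈ 64.7 kW

V = 4Q/(πD²) = 1.561 m/s; Re = 4.48×10^5; ε/D = 8.36×10^-4; f = 0.01950
h_f = f(L/D)V²/2g = 11.23 m
Total head H = z + h_f = 54.2 + 11.23 = 65.43 m
P_hyd = ρgQH = 998.0·9.81·0.101·65.43 = 64.70 kW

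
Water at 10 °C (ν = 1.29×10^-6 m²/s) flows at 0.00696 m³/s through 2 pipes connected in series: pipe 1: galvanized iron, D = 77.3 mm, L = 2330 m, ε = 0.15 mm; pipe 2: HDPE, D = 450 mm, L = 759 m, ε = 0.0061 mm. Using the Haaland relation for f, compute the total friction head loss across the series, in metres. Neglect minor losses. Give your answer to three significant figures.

H ≈ 84.5 m

Pipe 1: V = 1.483 m/s, Re = 8.89×10^4, ε/D = 0.00194, f = 0.02499, h_1 = f(L/D)V²/2g = 84.46 m
Pipe 2: V = 0.04376 m/s, Re = 1.53×10^4, ε/D = 1.36×10^-5, f = 0.02760, h_2 = f(L/D)V²/2g = 0.004544 m
Series → Q common, losses add: H = Σh = 84.46 m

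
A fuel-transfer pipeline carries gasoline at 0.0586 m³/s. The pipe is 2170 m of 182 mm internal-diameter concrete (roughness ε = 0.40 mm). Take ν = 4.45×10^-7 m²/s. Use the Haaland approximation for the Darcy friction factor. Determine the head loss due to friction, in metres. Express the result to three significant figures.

h_f ≈ 74.7 m

V = 4Q/(πD²) = 4·0.0586/(π·0.182²) = 2.253 m/s
Re = VD/ν = 2.253·0.182/4.45×10^-7 = 9.21×10^5 → turbulent
ε/D = 0.40/182 = 0.00220
Haaland: f = 0.02423
h_f = f(L/D)V²/(2g) = 0.02423·(2170/0.182)·2.253²/(2·9.81) = 74.72 m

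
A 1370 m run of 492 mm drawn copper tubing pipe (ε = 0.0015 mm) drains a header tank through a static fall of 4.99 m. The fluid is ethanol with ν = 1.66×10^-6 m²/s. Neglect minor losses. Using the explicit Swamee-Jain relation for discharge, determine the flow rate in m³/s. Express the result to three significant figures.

Swamee-Jain (Type II): Q = -0.965·√(gD⁵h_f/L)·ln[ε/(3.7D) + √(3.17ν²L/(gD³h_f))]
√(gD⁵h_f/L) = √(9.81·0.492⁵·4.99/1370) = 0.03209
ε/(3.7D) = 8.24×10^-7; √(3.17ν²L/(gD³h_f)) = 4.53×10^-5
Q = -0.965·0.03209·ln(4.613×10^-5) = 0.3092 m³/s
Check: V = 1.63 m/s, Re = 4.82×10^5, f = 0.01322, h_f = 4.97 m ≈ 4.99 m ✓

Q ≈ 0.309 m³/s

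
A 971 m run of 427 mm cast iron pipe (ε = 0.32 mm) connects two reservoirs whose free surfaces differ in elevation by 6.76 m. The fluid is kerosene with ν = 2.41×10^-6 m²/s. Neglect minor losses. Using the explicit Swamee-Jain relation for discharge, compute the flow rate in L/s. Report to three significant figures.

Q ≈ 248 L/s

Swamee-Jain (Type II): Q = -0.965·√(gD⁵h_f/L)·ln[ε/(3.7D) + √(3.17ν²L/(gD³h_f))]
√(gD⁵h_f/L) = √(9.81·0.427⁵·6.76/971) = 0.03114
ε/(3.7D) = 2.03×10^-4; √(3.17ν²L/(gD³h_f)) = 5.88×10^-5
Q = -0.965·0.03114·ln(2.614×10^-4) = 0.2479 m³/s
Check: V = 1.73 m/s, Re = 3.07×10^5, f = 0.01961, h_f = 6.81 m ≈ 6.76 m ✓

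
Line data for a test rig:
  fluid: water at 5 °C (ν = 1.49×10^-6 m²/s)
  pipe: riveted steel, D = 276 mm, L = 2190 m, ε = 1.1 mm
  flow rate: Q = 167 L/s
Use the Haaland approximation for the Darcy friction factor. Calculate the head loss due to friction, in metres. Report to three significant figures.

h_f ≈ 90.2 m

V = 4Q/(πD²) = 4·0.167/(π·0.276²) = 2.791 m/s
Re = VD/ν = 2.791·0.276/1.49×10^-6 = 5.17×10^5 → turbulent
ε/D = 1.1/276 = 0.00399
Haaland: f = 0.02864
h_f = f(L/D)V²/(2g) = 0.02864·(2190/0.276)·2.791²/(2·9.81) = 90.24 m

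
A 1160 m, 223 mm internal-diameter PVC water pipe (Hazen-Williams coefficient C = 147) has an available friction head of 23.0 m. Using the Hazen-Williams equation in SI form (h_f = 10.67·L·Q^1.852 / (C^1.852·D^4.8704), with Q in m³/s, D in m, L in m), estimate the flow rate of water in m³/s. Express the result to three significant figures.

Q ≈ 0.0953 m³/s

Rearranging: Q = [h_f·C^1.852·D^4.8704 / (10.67·L)]^(1/1.852)
Q = [23.0·147^1.852·0.223^4.8704 / (10.67·1160)]^0.540 = 0.09526 m³/s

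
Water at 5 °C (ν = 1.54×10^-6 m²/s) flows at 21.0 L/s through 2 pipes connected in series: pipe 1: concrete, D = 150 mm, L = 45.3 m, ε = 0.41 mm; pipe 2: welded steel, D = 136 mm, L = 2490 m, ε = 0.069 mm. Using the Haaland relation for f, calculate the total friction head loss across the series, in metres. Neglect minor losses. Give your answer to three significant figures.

H ≈ 38.6 m

Pipe 1: V = 1.188 m/s, Re = 1.16×10^5, ε/D = 0.00273, f = 0.02663, h_1 = f(L/D)V²/2g = 0.5788 m
Pipe 2: V = 1.446 m/s, Re = 1.28×10^5, ε/D = 5.07×10^-4, f = 0.01952, h_2 = f(L/D)V²/2g = 38.07 m
Series → Q common, losses add: H = Σh = 38.65 m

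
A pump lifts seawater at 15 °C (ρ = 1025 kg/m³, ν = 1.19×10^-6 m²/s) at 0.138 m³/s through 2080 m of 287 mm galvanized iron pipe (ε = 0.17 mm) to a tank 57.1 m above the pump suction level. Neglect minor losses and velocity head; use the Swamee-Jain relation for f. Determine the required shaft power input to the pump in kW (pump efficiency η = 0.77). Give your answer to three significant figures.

P_shaft ≈ 158 kW

V = 4Q/(πD²) = 2.133 m/s; Re = 5.14×10^5; ε/D = 5.92×10^-4; f = 0.01831
h_f = f(L/D)V²/2g = 30.77 m
Total head H = z + h_f = 57.1 + 30.77 = 87.87 m
P_hyd = ρgQH = 1025·9.81·0.138·87.87 = 121.9 kW
P_shaft = P_hyd/η = 121.9/0.77 = 158.4 kW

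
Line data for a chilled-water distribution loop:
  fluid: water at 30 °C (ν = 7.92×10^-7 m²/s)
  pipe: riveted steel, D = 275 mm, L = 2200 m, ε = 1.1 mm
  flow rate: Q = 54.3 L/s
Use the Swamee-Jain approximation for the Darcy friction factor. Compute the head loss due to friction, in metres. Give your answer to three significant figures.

h_f ≈ 9.85 m

V = 4Q/(πD²) = 4·0.0543/(π·0.275²) = 0.9142 m/s
Re = VD/ν = 0.9142·0.275/7.92×10^-7 = 3.17×10^5 → turbulent
ε/D = 1.1/275 = 0.00400
Swamee-Jain: f = 0.02890
h_f = f(L/D)V²/(2g) = 0.02890·(2200/0.275)·0.9142²/(2·9.81) = 9.849 m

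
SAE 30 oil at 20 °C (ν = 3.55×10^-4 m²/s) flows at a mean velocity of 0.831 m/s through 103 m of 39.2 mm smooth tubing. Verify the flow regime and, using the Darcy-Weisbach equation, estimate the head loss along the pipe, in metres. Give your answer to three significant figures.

h_f ≈ 64.5 m

Re = VD/ν = 0.831·0.03920/3.55×10^-4 = 91.8 → laminar (Re < 2300)
f = 64/Re = 0.6975
h_f = f(L/D)V²/(2g) = 0.6975·(103/0.03920)·0.831²/(2·9.81) = 64.50 m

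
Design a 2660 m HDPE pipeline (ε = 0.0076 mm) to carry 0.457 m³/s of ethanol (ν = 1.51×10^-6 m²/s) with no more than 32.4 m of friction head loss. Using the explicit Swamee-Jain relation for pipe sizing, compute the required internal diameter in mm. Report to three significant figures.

D ≈ 449 mm

Swamee-Jain (Type III): D = 0.66·[ε^1.25·(LQ²/(gh_f))^4.75 + ν·Q^9.4·(L/(gh_f))^5.2]^0.04
LQ²/(gh_f) = 1.748; L/(gh_f) = 8.369
Term 1 = ε^1.25·(…)^4.75 = 5.66×10^-6; Term 2 = ν·Q^9.4·(…)^5.2 = 6.03×10^-5
D = 0.66·(5.66×10^-6 + 6.03×10^-5)^0.04 = 0.4491 m = 449 mm
Check: V = 2.89 m/s, Re = 8.58×10^5, f = 0.01228, h_f = 30.9 m ≈ 32.4 m ✓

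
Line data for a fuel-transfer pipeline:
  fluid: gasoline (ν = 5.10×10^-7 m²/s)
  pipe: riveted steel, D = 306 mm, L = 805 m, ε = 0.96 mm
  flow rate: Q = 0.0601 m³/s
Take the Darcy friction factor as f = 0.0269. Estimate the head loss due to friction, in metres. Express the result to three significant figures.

V = 4Q/(πD²) = 4·0.0601/(π·0.306²) = 0.8172 m/s
h_f = f(L/D)V²/(2g) = 0.02690·(805/0.306)·0.8172²/(2·9.81) = 2.409 m

h_f ≈ 2.41 m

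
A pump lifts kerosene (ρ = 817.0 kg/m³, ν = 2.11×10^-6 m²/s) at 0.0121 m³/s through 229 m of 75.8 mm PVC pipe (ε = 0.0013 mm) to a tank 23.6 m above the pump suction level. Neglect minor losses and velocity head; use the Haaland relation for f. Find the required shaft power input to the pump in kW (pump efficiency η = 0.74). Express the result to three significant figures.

P_shaft ≈ 5.71 kW

V = 4Q/(πD²) = 2.681 m/s; Re = 9.63×10^4; ε/D = 1.72×10^-5; f = 0.01803
h_f = f(L/D)V²/2g = 19.96 m
Total head H = z + h_f = 23.6 + 19.96 = 43.56 m
P_hyd = ρgQH = 817.0·9.81·0.0121·43.56 = 4.224 kW
P_shaft = P_hyd/η = 4.224/0.74 = 5.708 kW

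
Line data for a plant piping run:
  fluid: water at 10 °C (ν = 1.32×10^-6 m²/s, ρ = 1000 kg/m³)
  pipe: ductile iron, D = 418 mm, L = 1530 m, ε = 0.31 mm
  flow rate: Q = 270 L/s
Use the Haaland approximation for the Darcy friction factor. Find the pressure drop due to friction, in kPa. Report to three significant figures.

Δp ≈ 133 kPa

V = 4Q/(πD²) = 4·0.270/(π·0.418²) = 1.968 m/s
Re = VD/ν = 1.968·0.418/1.32×10^-6 = 6.23×10^5 → turbulent
ε/D = 0.31/418 = 7.42×10^-4
Haaland: f = 0.01884
h_f = f(L/D)V²/(2g) = 0.01884·(1530/0.418)·1.968²/(2·9.81) = 13.61 m
Δp = ρg·h_f = 1000·9.81·13.61 = 133.5 kPa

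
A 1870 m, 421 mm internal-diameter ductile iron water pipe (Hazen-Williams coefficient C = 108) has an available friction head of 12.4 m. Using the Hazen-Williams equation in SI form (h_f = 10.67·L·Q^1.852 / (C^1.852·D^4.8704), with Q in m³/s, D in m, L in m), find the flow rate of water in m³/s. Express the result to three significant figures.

Q ≈ 0.206 m³/s

Rearranging: Q = [h_f·C^1.852·D^4.8704 / (10.67·L)]^(1/1.852)
Q = [12.4·108^1.852·0.421^4.8704 / (10.67·1870)]^0.540 = 0.2060 m³/s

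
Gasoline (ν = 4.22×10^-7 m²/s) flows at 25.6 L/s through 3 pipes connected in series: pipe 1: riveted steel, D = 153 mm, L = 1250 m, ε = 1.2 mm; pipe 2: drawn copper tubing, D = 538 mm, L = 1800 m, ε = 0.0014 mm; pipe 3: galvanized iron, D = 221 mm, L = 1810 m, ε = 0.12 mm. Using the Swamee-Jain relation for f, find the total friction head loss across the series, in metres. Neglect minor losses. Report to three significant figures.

Pipe 1: V = 1.392 m/s, Re = 5.05×10^5, ε/D = 0.00784, f = 0.03520, h_1 = f(L/D)V²/2g = 28.42 m
Pipe 2: V = 0.1126 m/s, Re = 1.44×10^5, ε/D = 2.60×10^-6, f = 0.01661, h_2 = f(L/D)V²/2g = 0.03591 m
Pipe 3: V = 0.6674 m/s, Re = 3.49×10^5, ε/D = 5.43×10^-4, f = 0.01839, h_3 = f(L/D)V²/2g = 3.419 m
Series → Q common, losses add: H = Σh = 31.87 m

H ≈ 31.9 m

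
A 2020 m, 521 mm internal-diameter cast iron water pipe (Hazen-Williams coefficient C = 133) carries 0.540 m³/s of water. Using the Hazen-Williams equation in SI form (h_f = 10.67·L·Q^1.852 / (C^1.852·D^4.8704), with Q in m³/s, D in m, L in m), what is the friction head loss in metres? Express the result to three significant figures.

h_f ≈ 19.2 m

h_f = 10.67·2020·0.540^1.852 / (133^1.852·0.521^4.8704) = 19.22 m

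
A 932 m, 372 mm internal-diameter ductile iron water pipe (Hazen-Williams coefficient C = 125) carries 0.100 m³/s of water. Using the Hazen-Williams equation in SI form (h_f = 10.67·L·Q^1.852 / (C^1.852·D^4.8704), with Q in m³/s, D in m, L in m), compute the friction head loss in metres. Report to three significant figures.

h_f = 10.67·932·0.100^1.852 / (125^1.852·0.372^4.8704) = 2.258 m

h_f ≈ 2.26 m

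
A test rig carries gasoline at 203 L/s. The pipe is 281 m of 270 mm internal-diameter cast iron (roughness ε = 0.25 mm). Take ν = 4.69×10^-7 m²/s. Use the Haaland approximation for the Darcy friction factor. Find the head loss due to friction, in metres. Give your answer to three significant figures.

V = 4Q/(πD²) = 4·0.203/(π·0.270²) = 3.546 m/s
Re = VD/ν = 3.546·0.270/4.69×10^-7 = 2.04×10^6 → turbulent
ε/D = 0.25/270 = 9.26×10^-4
Haaland: f = 0.01945
h_f = f(L/D)V²/(2g) = 0.01945·(281/0.270)·3.546²/(2·9.81) = 12.97 m

h_f ≈ 13.0 m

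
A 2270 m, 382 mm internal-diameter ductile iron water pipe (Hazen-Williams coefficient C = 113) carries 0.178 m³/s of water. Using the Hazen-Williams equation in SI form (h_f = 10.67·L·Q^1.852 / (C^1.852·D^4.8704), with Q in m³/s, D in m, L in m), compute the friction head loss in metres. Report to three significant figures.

h_f ≈ 17.0 m

h_f = 10.67·2270·0.178^1.852 / (113^1.852·0.382^4.8704) = 16.95 m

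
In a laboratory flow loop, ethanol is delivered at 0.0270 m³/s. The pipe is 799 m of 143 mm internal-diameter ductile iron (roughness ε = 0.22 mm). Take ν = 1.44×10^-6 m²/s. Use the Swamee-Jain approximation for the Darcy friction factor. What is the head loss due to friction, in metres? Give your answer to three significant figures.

V = 4Q/(πD²) = 4·0.0270/(π·0.143²) = 1.681 m/s
Re = VD/ν = 1.681·0.143/1.44×10^-6 = 1.67×10^5 → turbulent
ε/D = 0.22/143 = 0.00154
Swamee-Jain: f = 0.02330
h_f = f(L/D)V²/(2g) = 0.02330·(799/0.143)·1.681²/(2·9.81) = 18.75 m

h_f ≈ 18.8 m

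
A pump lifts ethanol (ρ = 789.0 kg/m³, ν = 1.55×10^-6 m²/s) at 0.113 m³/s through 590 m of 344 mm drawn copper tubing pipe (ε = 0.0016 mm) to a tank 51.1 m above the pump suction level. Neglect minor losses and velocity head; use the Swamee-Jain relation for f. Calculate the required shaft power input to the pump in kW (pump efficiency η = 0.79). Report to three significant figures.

V = 4Q/(πD²) = 1.216 m/s; Re = 2.70×10^5; ε/D = 4.65×10^-6; f = 0.01472
h_f = f(L/D)V²/2g = 1.902 m
Total head H = z + h_f = 51.1 + 1.902 = 53.00 m
P_hyd = ρgQH = 789.0·9.81·0.113·53.00 = 46.36 kW
P_shaft = P_hyd/η = 46.36/0.79 = 58.68 kW

P_shaft ≈ 58.7 kW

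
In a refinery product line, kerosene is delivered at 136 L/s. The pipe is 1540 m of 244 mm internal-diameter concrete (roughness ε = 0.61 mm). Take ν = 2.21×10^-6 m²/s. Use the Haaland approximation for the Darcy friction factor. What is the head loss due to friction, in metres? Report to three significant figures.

V = 4Q/(πD²) = 4·0.136/(π·0.244²) = 2.909 m/s
Re = VD/ν = 2.909·0.244/2.21×10^-6 = 3.21×10^5 → turbulent
ε/D = 0.61/244 = 0.00250
Haaland: f = 0.02535
h_f = f(L/D)V²/(2g) = 0.02535·(1540/0.244)·2.909²/(2·9.81) = 68.99 m

h_f ≈ 69.0 m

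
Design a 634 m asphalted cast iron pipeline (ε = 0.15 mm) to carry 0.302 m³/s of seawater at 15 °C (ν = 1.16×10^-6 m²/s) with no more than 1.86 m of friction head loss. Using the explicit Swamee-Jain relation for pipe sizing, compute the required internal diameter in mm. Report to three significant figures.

Swamee-Jain (Type III): D = 0.66·[ε^1.25·(LQ²/(gh_f))^4.75 + ν·Q^9.4·(L/(gh_f))^5.2]^0.04
LQ²/(gh_f) = 3.169; L/(gh_f) = 34.75
Term 1 = ε^1.25·(…)^4.75 = 0.00398; Term 2 = ν·Q^9.4·(…)^5.2 = 0.00155
D = 0.66·(0.00398 + 0.00155)^0.04 = 0.5361 m = 536 mm
Check: V = 1.34 m/s, Re = 6.18×10^5, f = 0.01598, h_f = 1.72 m ≈ 1.86 m ✓

D ≈ 536 mm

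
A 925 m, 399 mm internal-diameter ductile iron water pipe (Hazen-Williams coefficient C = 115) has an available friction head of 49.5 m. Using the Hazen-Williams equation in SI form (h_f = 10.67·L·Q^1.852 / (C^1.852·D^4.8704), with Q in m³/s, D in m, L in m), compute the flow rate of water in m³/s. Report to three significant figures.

Q ≈ 0.588 m³/s

Rearranging: Q = [h_f·C^1.852·D^4.8704 / (10.67·L)]^(1/1.852)
Q = [49.5·115^1.852·0.399^4.8704 / (10.67·925)]^0.540 = 0.5883 m³/s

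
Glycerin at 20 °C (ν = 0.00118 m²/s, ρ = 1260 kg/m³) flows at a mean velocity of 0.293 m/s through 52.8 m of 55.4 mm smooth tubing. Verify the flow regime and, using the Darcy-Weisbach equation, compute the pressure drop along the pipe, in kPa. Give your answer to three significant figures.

Re = VD/ν = 0.293·0.05540/0.00118 = 13.8 → laminar (Re < 2300)
f = 64/Re = 4.652
h_f = f(L/D)V²/(2g) = 4.652·(52.8/0.05540)·0.293²/(2·9.81) = 19.40 m
Δp = ρg·h_f = 1260·9.81·19.40 = 239.8 kPa

Δp ≈ 240 kPa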